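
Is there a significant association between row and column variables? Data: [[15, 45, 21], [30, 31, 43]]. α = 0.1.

χ² = 12.475. df = 2, critical = 4.605. Reject H₀. Variables are dependent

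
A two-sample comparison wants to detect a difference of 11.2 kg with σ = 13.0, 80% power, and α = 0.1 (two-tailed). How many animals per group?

n per group = 2(z_α/2 + z_β)²σ²/d² = 2×(1.645 + 0.84)²×13.0²/11.2² = 16.6 → n = 17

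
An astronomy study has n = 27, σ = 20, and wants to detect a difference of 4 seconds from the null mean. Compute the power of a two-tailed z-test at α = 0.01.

SE = σ/√n = 20/√27 = 3.849. Non-centrality λ = d/SE = 4/3.849 = 1.039. Power ≈ Φ(λ - z_{α/2}) = Φ(1.039 - 2.576) = Φ(-1.537) = 0.062.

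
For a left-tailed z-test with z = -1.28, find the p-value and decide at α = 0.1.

p = P(Z < -1.28) = Φ(-1.28) ≈ 0.1003. Since p ≥ 0.1, fail to reject H₀ (not significant) at α = 0.1.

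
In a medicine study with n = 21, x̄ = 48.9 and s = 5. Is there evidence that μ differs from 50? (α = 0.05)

t = (x̄ - μ₀)/(s/√n) = (48.9 - 50)/(5/√21) = -1.008. df = 20, critical t = ±2.086. Fail to reject H₀.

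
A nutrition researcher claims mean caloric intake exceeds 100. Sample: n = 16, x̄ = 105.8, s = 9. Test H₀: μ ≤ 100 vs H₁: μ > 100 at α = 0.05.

t = (105.8 - 100)/(9/√16) = 2.578, df = 15. Critical t = 1.753. Reject H₀.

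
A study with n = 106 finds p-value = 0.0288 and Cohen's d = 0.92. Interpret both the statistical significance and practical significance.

Statistically significant (p = 0.0288 < 0.05). Cohen's d = 0.92 indicates a large effect size. Both statistical and practical significance should be considered.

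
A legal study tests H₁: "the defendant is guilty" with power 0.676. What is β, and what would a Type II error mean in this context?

β = 1 - power = 1 - 0.676 = 0.324. A Type II error is failing to reject H₀ when H₀ is false (false negative) — here, failing to conclude that the defendant is guilty when in fact it is true. Consequence: acquitting a guilty person.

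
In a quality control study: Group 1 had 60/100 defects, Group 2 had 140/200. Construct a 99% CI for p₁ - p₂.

p̂₁ = 0.6, p̂₂ = 0.7. Difference = -0.1. CI = (-0.251, 0.051)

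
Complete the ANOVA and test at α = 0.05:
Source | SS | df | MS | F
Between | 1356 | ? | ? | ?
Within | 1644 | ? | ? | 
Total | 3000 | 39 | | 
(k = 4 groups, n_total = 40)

df_between = 3, df_within = 36. MS_between = 452.0, MS_within = 45.67. F = 9.898, F_crit ≈ 2.866. Reject H₀.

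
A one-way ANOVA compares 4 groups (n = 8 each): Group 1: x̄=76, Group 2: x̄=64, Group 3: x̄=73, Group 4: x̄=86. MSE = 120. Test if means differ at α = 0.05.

Grand mean = 74.75. SS_between = 1974.0, MS_between = 658.0. F = 5.483, F_crit ≈ 2.947. Reject H₀.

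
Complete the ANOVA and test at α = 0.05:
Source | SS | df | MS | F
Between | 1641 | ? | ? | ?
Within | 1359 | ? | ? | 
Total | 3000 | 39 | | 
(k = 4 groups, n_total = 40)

df_between = 3, df_within = 36. MS_between = 547.0, MS_within = 37.75. F = 14.49, F_crit ≈ 2.866. Reject H₀.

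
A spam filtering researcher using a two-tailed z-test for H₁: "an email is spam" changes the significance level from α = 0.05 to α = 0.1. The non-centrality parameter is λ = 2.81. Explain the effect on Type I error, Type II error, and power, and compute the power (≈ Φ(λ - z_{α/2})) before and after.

Increasing α from 0.05 to 0.1:
• Type I error rate increases (α is the Type I rate by definition).
• Critical value moves from z_{α/2} = 1.96 to 1.645, so power = Φ(λ - z_{α/2}) goes from Φ(2.81 - 1.96) = 0.802 to Φ(2.81 - 1.645) = 0.878.
• Type II error rate β = 1 - power therefore decreases (0.198 → 0.122).
Appropriate when false negatives are costly — here, a spam email lands in the inbox.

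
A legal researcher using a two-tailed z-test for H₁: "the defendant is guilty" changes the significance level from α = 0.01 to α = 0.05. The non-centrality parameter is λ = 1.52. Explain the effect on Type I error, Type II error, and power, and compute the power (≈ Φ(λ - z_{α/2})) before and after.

Increasing α from 0.01 to 0.05:
• Type I error rate increases (α is the Type I rate by definition).
• Critical value moves from z_{α/2} = 2.576 to 1.96, so power = Φ(λ - z_{α/2}) goes from Φ(1.52 - 2.576) = 0.145 to Φ(1.52 - 1.96) = 0.33.
• Type II error rate β = 1 - power therefore decreases (0.855 → 0.67).
Appropriate when false negatives are costly — here, acquitting a guilty person.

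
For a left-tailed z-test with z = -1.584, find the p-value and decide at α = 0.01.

p = P(Z < -1.584) = Φ(-1.584) ≈ 0.0566. Since p ≥ 0.01, fail to reject H₀ (not significant) at α = 0.01.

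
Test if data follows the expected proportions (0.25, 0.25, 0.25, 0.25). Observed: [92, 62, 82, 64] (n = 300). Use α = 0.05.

Expected: [75.0, 75.0, 75.0, 75.0]. χ² = 8.373. df = 3, critical = 7.815. Reject H₀.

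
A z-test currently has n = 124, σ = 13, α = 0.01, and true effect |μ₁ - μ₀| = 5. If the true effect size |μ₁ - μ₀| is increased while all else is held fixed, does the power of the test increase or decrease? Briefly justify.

Power increases: a larger true effect increases the non-centrality λ = |μ₁ - μ₀|/(σ/√n).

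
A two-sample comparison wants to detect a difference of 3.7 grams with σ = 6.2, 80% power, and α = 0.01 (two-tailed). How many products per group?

n per group = 2(z_α/2 + z_β)²σ²/d² = 2×(2.576 + 0.84)²×6.2²/3.7² = 65.5 → n = 66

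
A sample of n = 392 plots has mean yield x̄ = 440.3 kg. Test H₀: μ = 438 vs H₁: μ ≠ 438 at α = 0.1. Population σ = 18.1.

z = (x̄ - μ₀)/(σ/√n) = (440.3 - 438)/(18.1/√392) = 2.516. Critical value: ±1.645. Since |2.516| > 1.645, Reject H₀.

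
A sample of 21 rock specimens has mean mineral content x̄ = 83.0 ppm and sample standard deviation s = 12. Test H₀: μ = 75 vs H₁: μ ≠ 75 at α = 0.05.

t = (x̄ - μ₀)/(s/√n) = (83.0 - 75)/(12/√21) = 3.055. df = 20, critical t = ±2.086. Reject H₀.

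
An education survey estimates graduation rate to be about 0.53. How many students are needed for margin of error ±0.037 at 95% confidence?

n = z²p(1-p)/E² = 1.96²×0.53×0.47/0.037² = 699.01 → n = 700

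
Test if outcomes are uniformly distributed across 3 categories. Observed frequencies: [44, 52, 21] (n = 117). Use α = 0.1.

Expected = 39 each. χ² = Σ(O-E)²/E = 13.282. df = 2, critical value = 4.605. Reject H₀.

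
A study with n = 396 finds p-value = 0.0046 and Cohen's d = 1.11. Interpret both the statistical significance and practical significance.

Statistically significant (p = 0.0046 < 0.05). Cohen's d = 1.11 indicates a large effect size. Both statistical and practical significance should be considered.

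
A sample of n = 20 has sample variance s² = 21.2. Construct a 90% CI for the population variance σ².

df = 19. χ²_{0.05} = 30.144, χ²_{0.95} = 10.117. CI for σ² = ((n-1)s²/χ²_{α/2}, (n-1)s²/χ²_{1-α/2}) = (19·21.2/30.144, 19·21.2/10.117) = (13.36, 39.81)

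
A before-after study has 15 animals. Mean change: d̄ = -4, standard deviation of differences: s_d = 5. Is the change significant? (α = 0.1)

t = d̄/(s_d/√n) = -4/(5/√15) = -3.098. df = 14, critical t = ±1.761. Reject H₀.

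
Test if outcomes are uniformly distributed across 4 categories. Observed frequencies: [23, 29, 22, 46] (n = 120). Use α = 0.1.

Expected = 30 each. χ² = Σ(O-E)²/E = 12.333. df = 3, critical value = 6.251. Reject H₀.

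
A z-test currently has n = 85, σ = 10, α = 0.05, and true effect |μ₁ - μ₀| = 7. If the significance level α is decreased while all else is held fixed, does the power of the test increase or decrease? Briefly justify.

Power decreases: a smaller α raises the critical value, so less of the H₁ sampling distribution falls in the rejection region.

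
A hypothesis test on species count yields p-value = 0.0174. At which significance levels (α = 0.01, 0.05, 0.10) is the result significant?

p = 0.0174. Significant at: α = 0.05, 0.1.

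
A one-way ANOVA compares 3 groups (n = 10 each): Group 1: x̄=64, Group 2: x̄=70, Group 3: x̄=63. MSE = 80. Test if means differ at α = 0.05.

Grand mean = 65.67. SS_between = 286.67, MS_between = 143.33. F = 1.792, F_crit ≈ 3.354. Fail to reject H₀.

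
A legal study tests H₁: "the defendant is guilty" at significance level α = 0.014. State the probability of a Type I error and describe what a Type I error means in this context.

P(Type I error) = α = 0.014. A Type I error is rejecting H₀ when H₀ is actually true (false positive) — here, concluding that the defendant is guilty when in fact this is not the case. Consequence: convicting an innocent person.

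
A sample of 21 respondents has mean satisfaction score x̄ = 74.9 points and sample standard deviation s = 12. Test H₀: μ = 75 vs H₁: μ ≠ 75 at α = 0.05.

t = (x̄ - μ₀)/(s/√n) = (74.9 - 75)/(12/√21) = -0.038. df = 20, critical t = ±2.086. Fail to reject H₀.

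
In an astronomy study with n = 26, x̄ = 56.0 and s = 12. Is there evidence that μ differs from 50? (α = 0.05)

t = (x̄ - μ₀)/(s/√n) = (56.0 - 50)/(12/√26) = 2.55. df = 25, critical t = ±2.06. Reject H₀.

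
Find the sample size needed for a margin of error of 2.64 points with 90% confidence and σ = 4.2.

n = (z*σ/E)² = (1.645×4.2/2.64)² = 6.8 → n = 7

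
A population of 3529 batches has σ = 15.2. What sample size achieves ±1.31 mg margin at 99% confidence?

Without FPC: n₀ = (2.576×15.2/1.31)² = 893.38. With FPC: n = n₀N/(n₀+N-1) = 713.1 → n = 714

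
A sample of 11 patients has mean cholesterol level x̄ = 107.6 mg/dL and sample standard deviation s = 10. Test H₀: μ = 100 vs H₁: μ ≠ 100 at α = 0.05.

t = (x̄ - μ₀)/(s/√n) = (107.6 - 100)/(10/√11) = 2.521. df = 10, critical t = ±2.228. Reject H₀.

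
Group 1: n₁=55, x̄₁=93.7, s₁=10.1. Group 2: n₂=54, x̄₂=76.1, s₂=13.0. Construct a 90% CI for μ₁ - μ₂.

Difference = 17.6. SE = √(10.1²/55 + 13.0²/54) = 2.233. CI = (13.93, 21.27)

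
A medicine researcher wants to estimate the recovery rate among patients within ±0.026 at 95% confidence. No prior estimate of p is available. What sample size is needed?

Conservative approach: use p = 0.5 (maximizes p(1-p) = 0.25). n = z²(0.25)/E² = 1.96²×0.25/0.026² = 1420.7 → n = 1421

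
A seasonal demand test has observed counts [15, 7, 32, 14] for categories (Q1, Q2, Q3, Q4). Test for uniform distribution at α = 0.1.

Expected = 17 each. χ² = Σ(O-E)²/E = 19.882. df = 3, critical value = 6.251. Reject H₀.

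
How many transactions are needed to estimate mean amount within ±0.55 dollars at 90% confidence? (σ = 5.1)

n = (z*σ/E)² = (1.645×5.1/0.55)² = 232.7 → n = 233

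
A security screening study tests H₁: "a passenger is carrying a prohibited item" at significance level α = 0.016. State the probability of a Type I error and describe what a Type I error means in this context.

P(Type I error) = α = 0.016. A Type I error is rejecting H₀ when H₀ is actually true (false positive) — here, concluding that a passenger is carrying a prohibited item when in fact this is not the case. Consequence: detaining an innocent passenger — delay and inconvenience.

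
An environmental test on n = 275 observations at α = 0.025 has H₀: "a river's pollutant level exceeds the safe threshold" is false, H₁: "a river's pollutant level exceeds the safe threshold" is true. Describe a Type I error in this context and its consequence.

Type I error: rejecting H₀ when it is true — concluding that a river's pollutant level exceeds the safe threshold when in fact it is not. Consequence: shutting down a compliant factory unnecessarily.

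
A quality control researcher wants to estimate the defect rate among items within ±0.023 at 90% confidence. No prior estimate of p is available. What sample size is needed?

Conservative approach: use p = 0.5 (maximizes p(1-p) = 0.25). n = z²(0.25)/E² = 1.645²×0.25/0.023² = 1278.8 → n = 1279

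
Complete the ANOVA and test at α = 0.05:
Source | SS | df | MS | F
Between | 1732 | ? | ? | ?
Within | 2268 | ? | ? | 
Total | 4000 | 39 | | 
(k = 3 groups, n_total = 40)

df_between = 2, df_within = 37. MS_between = 866.0, MS_within = 61.3. F = 14.128, F_crit ≈ 3.252. Reject H₀.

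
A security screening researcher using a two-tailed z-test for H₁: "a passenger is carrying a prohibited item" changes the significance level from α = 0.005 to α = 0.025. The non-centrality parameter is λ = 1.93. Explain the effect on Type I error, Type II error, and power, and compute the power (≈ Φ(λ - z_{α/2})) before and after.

Increasing α from 0.005 to 0.025:
• Type I error rate increases (α is the Type I rate by definition).
• Critical value moves from z_{α/2} = 2.807 to 2.241, so power = Φ(λ - z_{α/2}) goes from Φ(1.93 - 2.807) = 0.19 to Φ(1.93 - 2.241) = 0.378.
• Type II error rate β = 1 - power therefore decreases (0.81 → 0.622).
Appropriate when false negatives are costly — here, letting a prohibited item through — security breach.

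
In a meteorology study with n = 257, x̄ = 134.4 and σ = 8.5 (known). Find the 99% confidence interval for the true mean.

CI = x̄ ± z*(σ/√n) = 134.4 ± 2.576(8.5/√257) = 134.4 ± 1.37 = (133.03, 135.77)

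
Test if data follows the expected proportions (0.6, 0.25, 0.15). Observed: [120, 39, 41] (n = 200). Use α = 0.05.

Expected: [120.0, 50.0, 30.0]. χ² = 6.453. df = 2, critical = 5.991. Reject H₀.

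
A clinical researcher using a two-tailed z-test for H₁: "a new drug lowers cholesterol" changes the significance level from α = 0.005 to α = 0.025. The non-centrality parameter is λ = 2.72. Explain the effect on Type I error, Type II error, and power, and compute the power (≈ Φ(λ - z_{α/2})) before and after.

Increasing α from 0.005 to 0.025:
• Type I error rate increases (α is the Type I rate by definition).
• Critical value moves from z_{α/2} = 2.807 to 2.241, so power = Φ(λ - z_{α/2}) goes from Φ(2.72 - 2.807) = 0.465 to Φ(2.72 - 2.241) = 0.684.
• Type II error rate β = 1 - power therefore decreases (0.535 → 0.316).
Appropriate when false negatives are costly — here, shelving an effective drug — patients miss out on a treatment that would have helped.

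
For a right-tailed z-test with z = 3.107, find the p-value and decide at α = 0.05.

p = P(Z > 3.107) = 1 - Φ(3.107) ≈ 0.0009. Since p < 0.05, reject H₀ (significant) at α = 0.05.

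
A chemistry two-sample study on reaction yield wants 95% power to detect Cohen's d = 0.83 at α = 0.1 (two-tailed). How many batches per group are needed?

z_{α/2} = 1.645, z_β = Φ⁻¹(0.95) = 1.645. For large effect (d = 0.83): n per group = 2(z_{α/2} + z_β)²/d² = 2(1.645 + 1.645)²/0.83² = 31.4 → 32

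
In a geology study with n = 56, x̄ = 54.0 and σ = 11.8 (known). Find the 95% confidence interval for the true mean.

CI = x̄ ± z*(σ/√n) = 54.0 ± 1.96(11.8/√56) = 54.0 ± 3.09 = (50.91, 57.09)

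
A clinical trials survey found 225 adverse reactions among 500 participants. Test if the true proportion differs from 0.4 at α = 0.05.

p̂ = 0.45, p₀ = 0.4. z = (p̂ - p₀)/√(p₀(1-p₀)/n) = 2.282. Critical: ±1.96. Reject H₀.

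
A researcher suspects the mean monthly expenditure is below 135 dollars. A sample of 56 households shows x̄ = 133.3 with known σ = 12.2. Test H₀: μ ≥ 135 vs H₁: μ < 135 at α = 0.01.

z = -1.043. Critical value: -2.33. Fail to reject H₀.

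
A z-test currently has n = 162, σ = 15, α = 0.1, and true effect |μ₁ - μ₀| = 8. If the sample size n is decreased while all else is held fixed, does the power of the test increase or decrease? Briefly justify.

Power decreases: a smaller n inflates the standard error σ/√n, pulling the sampling distribution under H₁ back toward the critical value.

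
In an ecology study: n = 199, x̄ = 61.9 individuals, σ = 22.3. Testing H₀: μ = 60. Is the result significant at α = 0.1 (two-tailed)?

z = (61.9 - 60)/(22.3/√199) = 1.202. Since |z| ≤ 1.645, not significant at α = 0.1.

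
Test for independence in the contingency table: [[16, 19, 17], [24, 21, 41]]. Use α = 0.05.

χ² = 3.465. df = 2, critical = 5.991. Fail to reject H₀. No evidence of dependence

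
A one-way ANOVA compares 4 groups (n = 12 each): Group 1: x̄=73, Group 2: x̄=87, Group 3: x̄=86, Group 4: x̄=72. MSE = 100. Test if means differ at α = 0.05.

Grand mean = 79.5. SS_between = 2364.0, MS_between = 788.0. F = 7.88, F_crit ≈ 2.816. Reject H₀.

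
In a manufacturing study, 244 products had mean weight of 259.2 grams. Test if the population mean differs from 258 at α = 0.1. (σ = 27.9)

z = (x̄ - μ₀)/(σ/√n) = (259.2 - 258)/(27.9/√244) = 0.672. Critical value: ±1.645. Since |0.672| ≤ 1.645, Fail to reject H₀.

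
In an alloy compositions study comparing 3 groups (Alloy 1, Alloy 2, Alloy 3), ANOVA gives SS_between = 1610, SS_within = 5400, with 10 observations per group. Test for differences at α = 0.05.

df_between = 2, df_within = 27. F = MS_between/MS_within = 805.0/200.0 = 4.025. F_crit ≈ 3.354. Reject H₀. At least one mean differs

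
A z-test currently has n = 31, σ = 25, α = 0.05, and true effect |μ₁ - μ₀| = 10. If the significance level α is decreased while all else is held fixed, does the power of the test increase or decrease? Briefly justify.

Power decreases: a smaller α raises the critical value, so less of the H₁ sampling distribution falls in the rejection region.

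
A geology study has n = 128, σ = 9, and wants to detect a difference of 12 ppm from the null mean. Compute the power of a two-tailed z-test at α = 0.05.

SE = σ/√n = 9/√128 = 0.795. Non-centrality λ = d/SE = 12/0.795 = 15.085. Power ≈ Φ(λ - z_{α/2}) = Φ(15.085 - 1.96) = Φ(13.125) = 1.0.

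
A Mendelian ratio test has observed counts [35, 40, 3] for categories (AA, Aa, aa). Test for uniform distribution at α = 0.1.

Expected = 26 each. χ² = Σ(O-E)²/E = 31.0. df = 2, critical value = 4.605. Reject H₀.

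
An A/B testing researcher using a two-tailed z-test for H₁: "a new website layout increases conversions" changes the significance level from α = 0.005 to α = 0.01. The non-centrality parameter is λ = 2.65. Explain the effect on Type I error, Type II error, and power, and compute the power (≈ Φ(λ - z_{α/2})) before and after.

Increasing α from 0.005 to 0.01:
• Type I error rate increases (α is the Type I rate by definition).
• Critical value moves from z_{α/2} = 2.807 to 2.576, so power = Φ(λ - z_{α/2}) goes from Φ(2.65 - 2.807) = 0.438 to Φ(2.65 - 2.576) = 0.529.
• Type II error rate β = 1 - power therefore decreases (0.562 → 0.471).
Appropriate when false negatives are costly — here, discarding a layout that would have improved conversions — lost revenue.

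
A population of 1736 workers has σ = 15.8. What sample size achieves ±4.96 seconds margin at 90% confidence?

Without FPC: n₀ = (1.645×15.8/4.96)² = 27.459. With FPC: n = n₀N/(n₀+N-1) = 27.05 → n = 28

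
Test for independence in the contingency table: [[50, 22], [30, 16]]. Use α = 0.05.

χ² = 0.23. df = 1, critical = 3.841. Fail to reject H₀. No evidence of dependence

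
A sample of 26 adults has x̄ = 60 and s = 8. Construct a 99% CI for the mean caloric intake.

CI = x̄ ± t*(s/√n) = 60 ± 2.787(8/√26) = (55.63, 64.37)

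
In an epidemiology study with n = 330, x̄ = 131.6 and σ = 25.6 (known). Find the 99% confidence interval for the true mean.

CI = x̄ ± z*(σ/√n) = 131.6 ± 2.576(25.6/√330) = 131.6 ± 3.63 = (127.97, 135.23)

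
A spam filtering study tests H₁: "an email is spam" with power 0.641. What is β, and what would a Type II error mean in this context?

β = 1 - power = 1 - 0.641 = 0.359. A Type II error is failing to reject H₀ when H₀ is false (false negative) — here, failing to conclude that an email is spam when in fact it is true. Consequence: a spam email lands in the inbox.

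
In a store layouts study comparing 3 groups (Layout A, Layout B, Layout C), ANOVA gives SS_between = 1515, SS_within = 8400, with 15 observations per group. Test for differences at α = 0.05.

df_between = 2, df_within = 42. F = MS_between/MS_within = 757.5/200.0 = 3.788. F_crit ≈ 3.22. Reject H₀. At least one mean differs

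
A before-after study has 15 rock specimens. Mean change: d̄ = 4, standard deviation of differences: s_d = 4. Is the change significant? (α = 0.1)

t = d̄/(s_d/√n) = 4/(4/√15) = 3.873. df = 14, critical t = ±1.761. Reject H₀.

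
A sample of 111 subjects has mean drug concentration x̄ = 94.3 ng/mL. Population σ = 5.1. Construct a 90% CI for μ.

CI = x̄ ± z*(σ/√n) = 94.3 ± 1.645(5.1/√111) = 94.3 ± 0.8 = (93.5, 95.1)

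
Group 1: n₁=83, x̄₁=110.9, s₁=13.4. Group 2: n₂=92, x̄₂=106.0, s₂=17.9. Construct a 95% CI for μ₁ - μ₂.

Difference = 4.9. SE = √(13.4²/83 + 17.9²/92) = 2.376. CI = (0.24, 9.56)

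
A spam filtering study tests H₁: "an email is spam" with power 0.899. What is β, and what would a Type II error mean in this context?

β = 1 - power = 1 - 0.899 = 0.101. A Type II error is failing to reject H₀ when H₀ is false (false negative) — here, failing to conclude that an email is spam when in fact it is true. Consequence: a spam email lands in the inbox.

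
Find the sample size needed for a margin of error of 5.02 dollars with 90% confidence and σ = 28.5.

n = (z*σ/E)² = (1.645×28.5/5.02)² = 87.2 → n = 88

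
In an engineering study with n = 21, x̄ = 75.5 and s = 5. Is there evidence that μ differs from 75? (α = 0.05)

t = (x̄ - μ₀)/(s/√n) = (75.5 - 75)/(5/√21) = 0.458. df = 20, critical t = ±2.086. Fail to reject H₀.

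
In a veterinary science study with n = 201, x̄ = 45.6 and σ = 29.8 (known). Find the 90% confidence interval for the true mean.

CI = x̄ ± z*(σ/√n) = 45.6 ± 1.645(29.8/√201) = 45.6 ± 3.46 = (42.14, 49.06)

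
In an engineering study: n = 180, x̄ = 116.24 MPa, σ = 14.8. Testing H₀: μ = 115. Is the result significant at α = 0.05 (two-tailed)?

z = (116.24 - 115)/(14.8/√180) = 1.124. Since |z| ≤ 1.96, not significant at α = 0.05.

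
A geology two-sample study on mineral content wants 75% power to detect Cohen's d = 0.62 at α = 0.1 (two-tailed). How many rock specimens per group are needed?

z_{α/2} = 1.645, z_β = Φ⁻¹(0.75) = 0.674. For medium effect (d = 0.62): n per group = 2(z_{α/2} + z_β)²/d² = 2(1.645 + 0.674)²/0.62² = 28.0 → 28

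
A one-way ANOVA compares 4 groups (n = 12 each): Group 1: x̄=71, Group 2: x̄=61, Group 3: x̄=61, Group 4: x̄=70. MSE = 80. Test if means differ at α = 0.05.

Grand mean = 65.75. SS_between = 1089.0, MS_between = 363.0. F = 4.537, F_crit ≈ 2.816. Reject H₀.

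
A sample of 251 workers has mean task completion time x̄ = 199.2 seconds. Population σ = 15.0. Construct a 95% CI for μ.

CI = x̄ ± z*(σ/√n) = 199.2 ± 1.96(15.0/√251) = 199.2 ± 1.86 = (197.34, 201.06)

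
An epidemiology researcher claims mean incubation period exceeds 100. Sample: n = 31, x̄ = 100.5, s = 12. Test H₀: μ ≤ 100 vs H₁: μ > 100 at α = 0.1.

t = (100.5 - 100)/(12/√31) = 0.232, df = 30. Critical t = 1.31. Fail to reject H₀.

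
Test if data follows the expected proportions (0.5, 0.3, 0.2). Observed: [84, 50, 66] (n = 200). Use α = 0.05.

Expected: [100.0, 60.0, 40.0]. χ² = 21.127. df = 2, critical = 5.991. Reject H₀.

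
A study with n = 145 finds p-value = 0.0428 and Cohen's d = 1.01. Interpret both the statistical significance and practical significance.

Statistically significant (p = 0.0428 < 0.05). Cohen's d = 1.01 indicates a large effect size. Both statistical and practical significance should be considered.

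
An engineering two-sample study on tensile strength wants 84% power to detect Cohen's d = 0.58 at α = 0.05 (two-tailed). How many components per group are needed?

z_{α/2} = 1.96, z_β = Φ⁻¹(0.84) = 0.994. For medium effect (d = 0.58): n per group = 2(z_{α/2} + z_β)²/d² = 2(1.96 + 0.994)²/0.58² = 51.9 → 52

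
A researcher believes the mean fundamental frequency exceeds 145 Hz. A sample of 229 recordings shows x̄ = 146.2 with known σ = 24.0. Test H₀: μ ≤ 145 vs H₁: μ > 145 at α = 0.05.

z = 0.757. Critical value: 1.645. Fail to reject H₀.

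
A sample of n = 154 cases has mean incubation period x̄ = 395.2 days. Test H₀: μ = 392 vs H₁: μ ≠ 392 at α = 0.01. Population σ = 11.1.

z = (x̄ - μ₀)/(σ/√n) = (395.2 - 392)/(11.1/√154) = 3.578. Critical value: ±2.576. Since |3.578| > 2.576, Reject H₀.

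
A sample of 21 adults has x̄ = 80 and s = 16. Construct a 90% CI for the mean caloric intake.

CI = x̄ ± t*(s/√n) = 80 ± 1.725(16/√21) = (73.98, 86.02)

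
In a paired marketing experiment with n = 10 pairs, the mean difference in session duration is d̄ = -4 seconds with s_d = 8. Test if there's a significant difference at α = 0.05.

t = d̄/(s_d/√n) = -4/(8/√10) = -1.581. df = 9, critical t = ±2.262. Fail to reject H₀.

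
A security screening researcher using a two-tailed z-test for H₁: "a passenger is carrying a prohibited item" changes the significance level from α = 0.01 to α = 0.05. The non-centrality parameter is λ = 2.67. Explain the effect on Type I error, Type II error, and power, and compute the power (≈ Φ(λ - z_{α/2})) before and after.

Increasing α from 0.01 to 0.05:
• Type I error rate increases (α is the Type I rate by definition).
• Critical value moves from z_{α/2} = 2.576 to 1.96, so power = Φ(λ - z_{α/2}) goes from Φ(2.67 - 2.576) = 0.537 to Φ(2.67 - 1.96) = 0.761.
• Type II error rate β = 1 - power therefore decreases (0.463 → 0.239).
Appropriate when false negatives are costly — here, letting a prohibited item through — security breach.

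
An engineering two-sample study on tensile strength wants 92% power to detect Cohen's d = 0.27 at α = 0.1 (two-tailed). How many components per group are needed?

z_{α/2} = 1.645, z_β = Φ⁻¹(0.92) = 1.405. For small effect (d = 0.27): n per group = 2(z_{α/2} + z_β)²/d² = 2(1.645 + 1.405)²/0.27² = 255.2 → 256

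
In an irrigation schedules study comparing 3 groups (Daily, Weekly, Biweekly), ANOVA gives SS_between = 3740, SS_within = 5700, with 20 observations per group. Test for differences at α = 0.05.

df_between = 2, df_within = 57. F = MS_between/MS_within = 1870.0/100.0 = 18.7. F_crit ≈ 3.159. Reject H₀. At least one mean differs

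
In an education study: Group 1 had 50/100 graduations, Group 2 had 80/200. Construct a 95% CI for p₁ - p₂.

p̂₁ = 0.5, p̂₂ = 0.4. Difference = 0.1. CI = (-0.019, 0.219)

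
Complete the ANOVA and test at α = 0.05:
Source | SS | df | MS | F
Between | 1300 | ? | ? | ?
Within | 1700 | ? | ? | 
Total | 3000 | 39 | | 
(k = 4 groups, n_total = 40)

df_between = 3, df_within = 36. MS_between = 433.33, MS_within = 47.22. F = 9.176, F_crit ≈ 2.866. Reject H₀.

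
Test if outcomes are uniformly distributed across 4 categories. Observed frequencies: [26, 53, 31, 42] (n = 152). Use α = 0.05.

Expected = 38 each. χ² = Σ(O-E)²/E = 11.421. df = 3, critical value = 7.815. Reject H₀.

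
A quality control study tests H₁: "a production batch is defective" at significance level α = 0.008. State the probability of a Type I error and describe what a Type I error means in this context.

P(Type I error) = α = 0.008. A Type I error is rejecting H₀ when H₀ is actually true (false positive) — here, concluding that a production batch is defective when in fact this is not the case. Consequence: scrapping a good batch — wasted material and cost for no reason.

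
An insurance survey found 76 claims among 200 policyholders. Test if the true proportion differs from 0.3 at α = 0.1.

p̂ = 0.38, p₀ = 0.3. z = (p̂ - p₀)/√(p₀(1-p₀)/n) = 2.469. Critical: ±1.645. Reject H₀.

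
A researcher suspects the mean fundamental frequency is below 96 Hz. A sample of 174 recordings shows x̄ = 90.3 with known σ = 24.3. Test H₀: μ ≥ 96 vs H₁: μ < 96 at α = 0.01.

z = -3.094. Critical value: -2.33. Reject H₀.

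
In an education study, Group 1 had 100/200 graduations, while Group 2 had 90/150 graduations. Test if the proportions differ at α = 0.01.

p̂₁ = 0.5, p̂₂ = 0.6, pooled p̂ = 0.543. z = -1.858. Critical: ±2.576. Fail to reject H₀.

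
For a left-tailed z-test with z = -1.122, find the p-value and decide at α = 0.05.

p = P(Z < -1.122) = Φ(-1.122) ≈ 0.1309. Since p ≥ 0.05, fail to reject H₀ (not significant) at α = 0.05.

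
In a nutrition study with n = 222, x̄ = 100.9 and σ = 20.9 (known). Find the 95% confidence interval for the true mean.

CI = x̄ ± z*(σ/√n) = 100.9 ± 1.96(20.9/√222) = 100.9 ± 2.75 = (98.15, 103.65)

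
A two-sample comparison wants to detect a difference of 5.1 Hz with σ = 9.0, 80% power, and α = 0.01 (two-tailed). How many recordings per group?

n per group = 2(z_α/2 + z_β)²σ²/d² = 2×(2.576 + 0.84)²×9.0²/5.1² = 72.7 → n = 73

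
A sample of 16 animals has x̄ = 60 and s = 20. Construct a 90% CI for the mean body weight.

CI = x̄ ± t*(s/√n) = 60 ± 1.753(20/√16) = (51.23, 68.77)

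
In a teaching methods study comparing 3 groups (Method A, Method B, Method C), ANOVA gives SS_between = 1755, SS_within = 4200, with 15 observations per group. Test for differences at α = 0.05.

df_between = 2, df_within = 42. F = MS_between/MS_within = 877.5/100.0 = 8.775. F_crit ≈ 3.22. Reject H₀. At least one mean differs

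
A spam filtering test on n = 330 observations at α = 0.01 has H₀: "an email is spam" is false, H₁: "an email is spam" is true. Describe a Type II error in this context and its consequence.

Type II error: failing to reject H₀ when it is false — concluding that an email is spam is not supported when in fact it is. Consequence: a spam email lands in the inbox.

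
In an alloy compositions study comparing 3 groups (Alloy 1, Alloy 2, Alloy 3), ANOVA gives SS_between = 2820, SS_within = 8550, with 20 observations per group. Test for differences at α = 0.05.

df_between = 2, df_within = 57. F = MS_between/MS_within = 1410.0/150.0 = 9.4. F_crit ≈ 3.159. Reject H₀. At least one mean differs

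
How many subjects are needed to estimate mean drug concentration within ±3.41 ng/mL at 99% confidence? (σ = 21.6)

n = (z*σ/E)² = (2.576×21.6/3.41)² = 266.3 → n = 267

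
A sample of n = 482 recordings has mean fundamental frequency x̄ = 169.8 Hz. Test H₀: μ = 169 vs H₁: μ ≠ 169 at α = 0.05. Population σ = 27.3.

z = (x̄ - μ₀)/(σ/√n) = (169.8 - 169)/(27.3/√482) = 0.643. Critical value: ±1.96. Since |0.643| ≤ 1.96, Fail to reject H₀.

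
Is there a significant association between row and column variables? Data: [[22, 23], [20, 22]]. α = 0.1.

χ² = 0.014. df = 1, critical = 2.706. Fail to reject H₀. No evidence of dependence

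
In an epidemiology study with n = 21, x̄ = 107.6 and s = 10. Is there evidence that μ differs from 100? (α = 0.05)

t = (x̄ - μ₀)/(s/√n) = (107.6 - 100)/(10/√21) = 3.483. df = 20, critical t = ±2.086. Reject H₀.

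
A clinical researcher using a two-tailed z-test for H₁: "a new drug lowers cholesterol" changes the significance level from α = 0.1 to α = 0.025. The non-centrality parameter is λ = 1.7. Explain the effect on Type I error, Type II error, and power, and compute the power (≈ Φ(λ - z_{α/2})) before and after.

Decreasing α from 0.1 to 0.025:
• Type I error rate decreases (α is the Type I rate by definition).
• Critical value moves from z_{α/2} = 1.645 to 2.241, so power = Φ(λ - z_{α/2}) goes from Φ(1.7 - 1.645) = 0.522 to Φ(1.7 - 2.241) = 0.294.
• Type II error rate β = 1 - power therefore increases (0.478 → 0.706).
Appropriate when false positives are costly — here, approving an ineffective drug — patients take a useless medication and may skip effective alternatives.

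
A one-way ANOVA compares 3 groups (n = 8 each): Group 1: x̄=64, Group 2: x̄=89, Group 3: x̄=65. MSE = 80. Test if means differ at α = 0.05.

Grand mean = 72.67. SS_between = 3205.33, MS_between = 1602.67. F = 20.033, F_crit ≈ 3.467. Reject H₀.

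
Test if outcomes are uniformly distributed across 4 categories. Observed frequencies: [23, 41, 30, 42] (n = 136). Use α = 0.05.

Expected = 34 each. χ² = Σ(O-E)²/E = 7.353. df = 3, critical value = 7.815. Fail to reject H₀.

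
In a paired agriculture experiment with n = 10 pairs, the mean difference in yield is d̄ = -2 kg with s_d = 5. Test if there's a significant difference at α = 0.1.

t = d̄/(s_d/√n) = -2/(5/√10) = -1.265. df = 9, critical t = ±1.833. Fail to reject H₀.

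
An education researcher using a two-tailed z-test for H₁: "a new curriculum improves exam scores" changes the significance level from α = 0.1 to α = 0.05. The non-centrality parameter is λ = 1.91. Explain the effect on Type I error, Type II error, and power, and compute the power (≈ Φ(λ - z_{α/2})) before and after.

Decreasing α from 0.1 to 0.05:
• Type I error rate decreases (α is the Type I rate by definition).
• Critical value moves from z_{α/2} = 1.645 to 1.96, so power = Φ(λ - z_{α/2}) goes from Φ(1.91 - 1.645) = 0.604 to Φ(1.91 - 1.96) = 0.48.
• Type II error rate β = 1 - power therefore increases (0.396 → 0.52).
Appropriate when false positives are costly — here, adopting a curriculum that gives no real benefit — disruption for nothing.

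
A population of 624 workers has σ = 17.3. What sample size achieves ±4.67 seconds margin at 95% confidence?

Without FPC: n₀ = (1.96×17.3/4.67)² = 52.719. With FPC: n = n₀N/(n₀+N-1) = 48.7 → n = 49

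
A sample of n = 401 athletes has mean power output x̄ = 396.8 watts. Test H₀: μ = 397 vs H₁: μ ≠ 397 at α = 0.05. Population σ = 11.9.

z = (x̄ - μ₀)/(σ/√n) = (396.8 - 397)/(11.9/√401) = -0.337. Critical value: ±1.96. Since |-0.337| ≤ 1.96, Fail to reject H₀.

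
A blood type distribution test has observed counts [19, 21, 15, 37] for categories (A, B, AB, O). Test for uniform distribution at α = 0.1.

Expected = 23 each. χ² = Σ(O-E)²/E = 12.174. df = 3, critical value = 6.251. Reject H₀.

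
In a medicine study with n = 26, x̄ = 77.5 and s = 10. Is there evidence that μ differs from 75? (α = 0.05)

t = (x̄ - μ₀)/(s/√n) = (77.5 - 75)/(10/√26) = 1.275. df = 25, critical t = ±2.06. Fail to reject H₀.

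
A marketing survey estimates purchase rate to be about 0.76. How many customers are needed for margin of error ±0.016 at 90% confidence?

n = z²p(1-p)/E² = 1.645²×0.76×0.24/0.016² = 1928.04 → n = 1929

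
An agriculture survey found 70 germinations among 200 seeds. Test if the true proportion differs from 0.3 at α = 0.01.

p̂ = 0.35, p₀ = 0.3. z = (p̂ - p₀)/√(p₀(1-p₀)/n) = 1.543. Critical: ±2.576. Fail to reject H₀.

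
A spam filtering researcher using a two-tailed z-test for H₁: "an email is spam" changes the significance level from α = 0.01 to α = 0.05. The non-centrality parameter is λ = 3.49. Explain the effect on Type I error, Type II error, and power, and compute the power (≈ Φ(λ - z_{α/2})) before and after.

Increasing α from 0.01 to 0.05:
• Type I error rate increases (α is the Type I rate by definition).
• Critical value moves from z_{α/2} = 2.576 to 1.96, so power = Φ(λ - z_{α/2}) goes from Φ(3.49 - 2.576) = 0.82 to Φ(3.49 - 1.96) = 0.937.
• Type II error rate β = 1 - power therefore decreases (0.18 → 0.063).
Appropriate when false negatives are costly — here, a spam email lands in the inbox.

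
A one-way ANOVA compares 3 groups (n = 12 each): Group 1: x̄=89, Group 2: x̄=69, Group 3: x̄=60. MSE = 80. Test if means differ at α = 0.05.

Grand mean = 72.67. SS_between = 5288.0, MS_between = 2644.0. F = 33.05, F_crit ≈ 3.285. Reject H₀.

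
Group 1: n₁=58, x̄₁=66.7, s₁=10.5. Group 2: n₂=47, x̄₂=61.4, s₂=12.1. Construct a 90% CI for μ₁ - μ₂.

Difference = 5.3. SE = √(10.5²/58 + 12.1²/47) = 2.24. CI = (1.62, 8.98)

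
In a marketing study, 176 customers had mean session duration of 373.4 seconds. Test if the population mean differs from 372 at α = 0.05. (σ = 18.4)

z = (x̄ - μ₀)/(σ/√n) = (373.4 - 372)/(18.4/√176) = 1.009. Critical value: ±1.96. Since |1.009| ≤ 1.96, Fail to reject H₀.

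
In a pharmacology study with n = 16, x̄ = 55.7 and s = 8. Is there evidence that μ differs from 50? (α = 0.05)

t = (x̄ - μ₀)/(s/√n) = (55.7 - 50)/(8/√16) = 2.85. df = 15, critical t = ±2.131. Reject H₀.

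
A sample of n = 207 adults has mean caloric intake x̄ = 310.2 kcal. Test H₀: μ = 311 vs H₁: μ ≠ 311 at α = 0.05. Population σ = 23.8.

z = (x̄ - μ₀)/(σ/√n) = (310.2 - 311)/(23.8/√207) = -0.484. Critical value: ±1.96. Since |-0.484| ≤ 1.96, Fail to reject H₀.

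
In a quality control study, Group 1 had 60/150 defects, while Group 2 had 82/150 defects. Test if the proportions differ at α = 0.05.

p̂₁ = 0.4, p̂₂ = 0.547, pooled p̂ = 0.473. z = -2.544. Critical: ±1.96. Reject H₀.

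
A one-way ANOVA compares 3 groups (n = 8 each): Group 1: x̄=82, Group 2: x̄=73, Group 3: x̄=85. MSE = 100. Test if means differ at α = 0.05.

Grand mean = 80.0. SS_between = 624.0, MS_between = 312.0. F = 3.12, F_crit ≈ 3.467. Fail to reject H₀.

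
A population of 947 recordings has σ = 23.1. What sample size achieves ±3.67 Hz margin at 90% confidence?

Without FPC: n₀ = (1.645×23.1/3.67)² = 107.207. With FPC: n = n₀N/(n₀+N-1) = 96.4 → n = 97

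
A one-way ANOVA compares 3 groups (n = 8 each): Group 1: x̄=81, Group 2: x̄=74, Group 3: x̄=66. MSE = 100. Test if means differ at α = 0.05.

Grand mean = 73.67. SS_between = 901.33, MS_between = 450.67. F = 4.507, F_crit ≈ 3.467. Reject H₀.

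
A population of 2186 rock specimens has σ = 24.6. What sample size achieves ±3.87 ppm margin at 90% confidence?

Without FPC: n₀ = (1.645×24.6/3.87)² = 109.34. With FPC: n = n₀N/(n₀+N-1) = 104.2 → n = 105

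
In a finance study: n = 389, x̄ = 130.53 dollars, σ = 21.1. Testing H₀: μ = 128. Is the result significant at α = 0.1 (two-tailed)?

z = (130.53 - 128)/(21.1/√389) = 2.365. Since |z| > 1.645, significant at α = 0.1.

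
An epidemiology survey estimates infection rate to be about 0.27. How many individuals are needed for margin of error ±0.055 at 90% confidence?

n = z²p(1-p)/E² = 1.645²×0.27×0.73/0.055² = 176.3 → n = 177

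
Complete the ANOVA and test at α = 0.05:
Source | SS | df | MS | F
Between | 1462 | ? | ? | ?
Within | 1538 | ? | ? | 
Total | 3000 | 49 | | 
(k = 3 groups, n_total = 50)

df_between = 2, df_within = 47. MS_between = 731.0, MS_within = 32.72. F = 22.339, F_crit ≈ 3.195. Reject H₀.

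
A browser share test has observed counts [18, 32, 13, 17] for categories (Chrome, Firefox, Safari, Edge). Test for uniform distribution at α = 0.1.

Expected = 20 each. χ² = Σ(O-E)²/E = 10.3. df = 3, critical value = 6.251. Reject H₀.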